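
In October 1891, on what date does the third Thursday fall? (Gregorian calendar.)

October 15, 1891

October 1, 1891 is a Thursday.
The first Thursday is therefore October 1 (same day).
The third Thursday is 1 + 2×7 = October 15.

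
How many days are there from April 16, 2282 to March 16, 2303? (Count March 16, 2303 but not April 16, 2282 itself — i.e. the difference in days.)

7638

Apr 16, 2282 → Apr 16, 2283: 365 days.
Apr 16, 2283 → Apr 16, 2284: 366 days (Feb 29, 2284 is in that span).
Apr 16, 2284 → Apr 16, 2285: 365 days.
Apr 16, 2285 → Apr 16, 2286: 365 days.
Apr 16, 2286 → Apr 16, 2287: 365 days.
Apr 16, 2287 → Apr 16, 2288: 366 days (Feb 29, 2288 is in that span).
Apr 16, 2288 → Apr 16, 2289: 365 days.
Apr 16, 2289 → Apr 16, 2290: 365 days.
Apr 16, 2290 → Apr 16, 2291: 365 days.
Apr 16, 2291 → Apr 16, 2292: 366 days (Feb 29, 2292 is in that span).
Apr 16, 2292 → Apr 16, 2293: 365 days.
Apr 16, 2293 → Apr 16, 2294: 365 days.
Apr 16, 2294 → Apr 16, 2295: 365 days.
Apr 16, 2295 → Apr 16, 2296: 366 days (Feb 29, 2296 is in that span).
Apr 16, 2296 → Apr 16, 2297: 365 days.
Apr 16, 2297 → Apr 16, 2298: 365 days.
Apr 16, 2298 → Apr 16, 2299: 365 days.
Apr 16, 2299 → Apr 16, 2300: 365 days.
Apr 16, 2300 → Apr 16, 2301: 365 days.
Apr 16, 2301 → Apr 16, 2302: 365 days.
Apr 16, 2302 → May 16, 2302: 30 days (April has 30).
May 16, 2302 → Jun 16, 2302: 31 days (May has 31).
Jun 16, 2302 → Jul 16, 2302: 30 days (June has 30).
Jul 16, 2302 → Aug 16, 2302: 31 days (July has 31).
Aug 16, 2302 → Sep 16, 2302: 31 days (August has 31).
Sep 16, 2302 → Oct 16, 2302: 30 days (September has 30).
Oct 16, 2302 → Nov 16, 2302: 31 days (October has 31).
Nov 16, 2302 → Dec 16, 2302: 30 days (November has 30).
Dec 16, 2302 → Jan 16, 2303: 31 days (December has 31).
Jan 16, 2303 → Feb 16, 2303: 31 days (January has 31).
Feb 16, 2303 → Mar 16, 2303: 28 days.
Total: 7638 days.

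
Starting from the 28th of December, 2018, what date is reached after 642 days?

+365 (one year) → Dec 28, 2019 (277 left).
Dec has 31 days: +4 → Jan 1, 2020 (273 left).
Jan has 31 days: +31 → Feb 1, 2020 (242 left).
Feb has 29 days: +29 → Mar 1, 2020 (213 left).
Mar has 31 days: +31 → Apr 1, 2020 (182 left).
Apr has 30 days: +30 → May 1, 2020 (152 left).
May has 31 days: +31 → Jun 1, 2020 (121 left).
Jun has 30 days: +30 → Jul 1, 2020 (91 left).
Jul has 31 days: +31 → Aug 1, 2020 (60 left).
Aug has 31 days: +31 → Sep 1, 2020 (29 left).
+29 → Sep 30, 2020.

September 30, 2020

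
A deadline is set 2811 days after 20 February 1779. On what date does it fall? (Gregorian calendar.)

November 1, 1786

+365 (one year) → Feb 20, 1780 (2446 left).
+366 (one year; includes Feb 29, 1780) → Feb 20, 1781 (2080 left).
+365 (one year) → Feb 20, 1782 (1715 left).
+365 (one year) → Feb 20, 1783 (1350 left).
+365 (one year) → Feb 20, 1784 (985 left).
+366 (one year; includes Feb 29, 1784) → Feb 20, 1785 (619 left).
+365 (one year) → Feb 20, 1786 (254 left).
Feb has 28 days: +9 → Mar 1, 1786 (245 left).
Mar has 31 days: +31 → Apr 1, 1786 (214 left).
Apr has 30 days: +30 → May 1, 1786 (184 left).
May has 31 days: +31 → Jun 1, 1786 (153 left).
Jun has 30 days: +30 → Jul 1, 1786 (123 left).
Jul has 31 days: +31 → Aug 1, 1786 (92 left).
Aug has 31 days: +31 → Sep 1, 1786 (61 left).
Sep has 30 days: +30 → Oct 1, 1786 (31 left).
Oct has 31 days: +31 → Nov 1, 1786 (0 left).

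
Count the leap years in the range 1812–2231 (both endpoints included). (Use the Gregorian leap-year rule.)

102

Multiples of 4 in [1812,2231]: 105.
Of those, multiples of 100: 4 (not leap unless ÷400).
Multiples of 400: 1.
Leap years = 105 − 4 + 1 = 102.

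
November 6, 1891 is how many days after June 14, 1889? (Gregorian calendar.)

Jun 14, 1889 → Jun 14, 1890: 365 days.
Jun 14, 1890 → Jun 14, 1891: 365 days.
Jun 14, 1891 → Jul 14, 1891: 30 days (June has 30).
Jul 14, 1891 → Aug 14, 1891: 31 days (July has 31).
Aug 14, 1891 → Sep 14, 1891: 31 days (August has 31).
Sep 14, 1891 → Oct 14, 1891: 30 days (September has 30).
Oct 14, 1891 → Nov 6, 1891: 23 days.
Total: 875 days.

875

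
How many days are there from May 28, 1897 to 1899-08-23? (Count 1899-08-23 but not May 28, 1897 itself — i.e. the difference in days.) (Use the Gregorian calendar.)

817

May 28, 1897 → May 28, 1898: 365 days.
May 28, 1898 → May 28, 1899: 365 days.
May 28, 1899 → Jun 28, 1899: 31 days (May has 31).
Jun 28, 1899 → Jul 28, 1899: 30 days (June has 30).
Jul 28, 1899 → Aug 23, 1899: 26 days.
Total: 817 days.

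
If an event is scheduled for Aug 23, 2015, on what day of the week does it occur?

Sunday

Doomsday rule: the anchor day for the 2000s is Tuesday. For year 15: 15÷12 = 1 r 3, and 3÷4 = 0, so 1+3+0 = 4.
Tuesday + 4 ≡ Saturday — that's 2015's doomsday.
In August the doomsday date is Aug 8.
Aug 23 is 15 days after Aug 8; 15 mod 7 = 1, so Saturday + 1 = Sunday.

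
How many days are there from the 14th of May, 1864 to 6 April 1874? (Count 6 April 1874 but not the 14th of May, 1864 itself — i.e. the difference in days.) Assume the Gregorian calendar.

May 14, 1864 → May 14, 1865: 365 days.
May 14, 1865 → May 14, 1866: 365 days.
May 14, 1866 → May 14, 1867: 365 days.
May 14, 1867 → May 14, 1868: 366 days (Feb 29, 1868 is in that span).
May 14, 1868 → May 14, 1869: 365 days.
May 14, 1869 → May 14, 1870: 365 days.
May 14, 1870 → May 14, 1871: 365 days.
May 14, 1871 → May 14, 1872: 366 days (Feb 29, 1872 is in that span).
May 14, 1872 → May 14, 1873: 365 days.
May 14, 1873 → Jun 14, 1873: 31 days (May has 31).
Jun 14, 1873 → Jul 14, 1873: 30 days (June has 30).
Jul 14, 1873 → Aug 14, 1873: 31 days (July has 31).
Aug 14, 1873 → Sep 14, 1873: 31 days (August has 31).
Sep 14, 1873 → Oct 14, 1873: 30 days (September has 30).
Oct 14, 1873 → Nov 14, 1873: 31 days (October has 31).
Nov 14, 1873 → Dec 14, 1873: 30 days (November has 30).
Dec 14, 1873 → Jan 14, 1874: 31 days (December has 31).
Jan 14, 1874 → Feb 14, 1874: 31 days (January has 31).
Feb 14, 1874 → Mar 14, 1874: 28 days (February has 28).
Mar 14, 1874 → Apr 6, 1874: 23 days.
Total: 3614 days.

3614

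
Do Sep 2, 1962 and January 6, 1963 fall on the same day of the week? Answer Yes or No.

Yes

From Sep 2, 1962 to Jan 6, 1963 is 126 days.
126 mod 7 = 0, so they are the same weekday.
(Sep 2, 1962 is a Sunday; Jan 6, 1963 is a Sunday.)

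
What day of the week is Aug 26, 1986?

Tuesday

January 1, 1986 is a Wednesday.
Jan 1, 1986 → Feb 1, 1986: 31 days (January has 31).
Feb 1, 1986 → Mar 1, 1986: 28 days (February has 28).
Mar 1, 1986 → Apr 1, 1986: 31 days (March has 31).
Apr 1, 1986 → May 1, 1986: 30 days (April has 30).
May 1, 1986 → Jun 1, 1986: 31 days (May has 31).
Jun 1, 1986 → Jul 1, 1986: 30 days (June has 30).
Jul 1, 1986 → Aug 1, 1986: 31 days (July has 31).
Aug 1, 1986 → Aug 26, 1986: 25 days.
Total: 237 days.
237 mod 7 = 6, so Wednesday + 6 = Tuesday.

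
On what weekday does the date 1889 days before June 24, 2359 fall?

Thursday

Jun 24, 2359 is a Wednesday.
1889 mod 7 = 6, so 1889 days before a Wednesday is Wednesday − 6 = Thursday.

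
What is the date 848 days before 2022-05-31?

−365 (one year) → May 31, 2021 (483 left).
−365 (one year) → May 31, 2020 (118 left).
−31 → Apr 30, 2020 (end of Apr, 30 days; 87 left).
−30 → Mar 31, 2020 (end of Mar, 31 days; 57 left).
−31 → Feb 29, 2020 (end of Feb, 29 days; 26 left).
−26 → Feb 3, 2020.

February 3, 2020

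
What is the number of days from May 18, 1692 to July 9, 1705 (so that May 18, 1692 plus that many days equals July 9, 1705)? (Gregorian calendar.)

May 18, 1692 → May 18, 1693: 365 days.
May 18, 1693 → May 18, 1694: 365 days.
May 18, 1694 → May 18, 1695: 365 days.
May 18, 1695 → May 18, 1696: 366 days (Feb 29, 1696 is in that span).
May 18, 1696 → May 18, 1697: 365 days.
May 18, 1697 → May 18, 1698: 365 days.
May 18, 1698 → May 18, 1699: 365 days.
May 18, 1699 → May 18, 1700: 365 days.
May 18, 1700 → May 18, 1701: 365 days.
May 18, 1701 → May 18, 1702: 365 days.
May 18, 1702 → May 18, 1703: 365 days.
May 18, 1703 → May 18, 1704: 366 days (Feb 29, 1704 is in that span).
May 18, 1704 → May 18, 1705: 365 days.
May 18, 1705 → Jun 18, 1705: 31 days (May has 31).
Jun 18, 1705 → Jul 9, 1705: 21 days.
Total: 4799 days.

4799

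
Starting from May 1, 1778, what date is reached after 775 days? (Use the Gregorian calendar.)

+365 (one year) → May 1, 1779 (410 left).
+366 (one year; includes Feb 29, 1780) → May 1, 1780 (44 left).
May has 31 days: +31 → Jun 1, 1780 (13 left).
+13 → Jun 14, 1780.

June 14, 1780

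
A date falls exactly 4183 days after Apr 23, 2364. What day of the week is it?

Apr 23, 2364 is a Thursday.
4183 mod 7 = 4, so 4183 days after a Thursday is Thursday + 4 = Monday.

Monday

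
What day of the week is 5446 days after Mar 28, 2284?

First find the weekday of Mar 28, 2284. Doomsday rule: the anchor day for the 2200s is Friday. For year 84: 84÷12 = 7 r 0, and 0÷4 = 0, so 7+0+0 = 7.
Friday + 7 ≡ Friday — that's 2284's doomsday.
In March the doomsday date is Mar 14.
Mar 28 is 14 days after Mar 14; 14 mod 7 = 0, so Friday + 0 = Friday.
5446 mod 7 = 0, so 5446 days after a Friday is Friday + 0 = Friday.

Friday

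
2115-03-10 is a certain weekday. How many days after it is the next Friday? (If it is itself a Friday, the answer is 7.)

5

Mar 10, 2115 is a Sunday.
From Sunday to the next Friday is 5 days.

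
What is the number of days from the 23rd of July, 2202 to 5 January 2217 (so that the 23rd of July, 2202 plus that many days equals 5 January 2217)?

Jul 23, 2202 → Jul 23, 2203: 365 days.
Jul 23, 2203 → Jul 23, 2204: 366 days (Feb 29, 2204 is in that span).
Jul 23, 2204 → Jul 23, 2205: 365 days.
Jul 23, 2205 → Jul 23, 2206: 365 days.
Jul 23, 2206 → Jul 23, 2207: 365 days.
Jul 23, 2207 → Jul 23, 2208: 366 days (Feb 29, 2208 is in that span).
Jul 23, 2208 → Jul 23, 2209: 365 days.
Jul 23, 2209 → Jul 23, 2210: 365 days.
Jul 23, 2210 → Jul 23, 2211: 365 days.
Jul 23, 2211 → Jul 23, 2212: 366 days (Feb 29, 2212 is in that span).
Jul 23, 2212 → Jul 23, 2213: 365 days.
Jul 23, 2213 → Jul 23, 2214: 365 days.
Jul 23, 2214 → Jul 23, 2215: 365 days.
Jul 23, 2215 → Jul 23, 2216: 366 days (Feb 29, 2216 is in that span).
Jul 23, 2216 → Aug 23, 2216: 31 days (July has 31).
Aug 23, 2216 → Sep 23, 2216: 31 days (August has 31).
Sep 23, 2216 → Oct 23, 2216: 30 days (September has 30).
Oct 23, 2216 → Nov 23, 2216: 31 days (October has 31).
Nov 23, 2216 → Dec 23, 2216: 30 days (November has 30).
Dec 23, 2216 → Jan 5, 2217: 13 days.
Total: 5280 days.

5280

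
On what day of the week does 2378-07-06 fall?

Doomsday rule: the anchor day for the 2300s is Wednesday. For year 78: 78÷12 = 6 r 6, and 6÷4 = 1, so 6+6+1 = 13.
Wednesday + 13 ≡ Tuesday — that's 2378's doomsday.
In July the doomsday date is Jul 11.
Jul 6 is 5 days before Jul 11; 5 mod 7 = 5, so Tuesday − 5 = Thursday.

Thursday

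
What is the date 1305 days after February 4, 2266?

September 1, 2269

+365 (one year) → Feb 4, 2267 (940 left).
+365 (one year) → Feb 4, 2268 (575 left).
+366 (one year; includes Feb 29, 2268) → Feb 4, 2269 (209 left).
Feb has 28 days: +25 → Mar 1, 2269 (184 left).
Mar has 31 days: +31 → Apr 1, 2269 (153 left).
Apr has 30 days: +30 → May 1, 2269 (123 left).
May has 31 days: +31 → Jun 1, 2269 (92 left).
Jun has 30 days: +30 → Jul 1, 2269 (62 left).
Jul has 31 days: +31 → Aug 1, 2269 (31 left).
Aug has 31 days: +31 → Sep 1, 2269 (0 left).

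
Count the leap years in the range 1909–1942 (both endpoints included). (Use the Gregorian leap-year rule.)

Multiples of 4 in [1909,1942]: 8.
Of those, multiples of 100: 0 (not leap unless ÷400).
Multiples of 400: 0.
Leap years = 8 − 0 + 0 = 8.

8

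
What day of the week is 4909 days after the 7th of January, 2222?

First find the weekday of Jan 7, 2222. Doomsday rule: the anchor day for the 2200s is Friday. For year 22: 22÷12 = 1 r 10, and 10÷4 = 2, so 1+10+2 = 13.
Friday + 13 ≡ Thursday — that's 2222's doomsday.
In January the doomsday date is Jan 3 (2222 is not a leap year).
Jan 7 is 4 days after Jan 3; 4 mod 7 = 4, so Thursday + 4 = Monday.
4909 mod 7 = 2, so 4909 days after a Monday is Monday + 2 = Wednesday.

Wednesday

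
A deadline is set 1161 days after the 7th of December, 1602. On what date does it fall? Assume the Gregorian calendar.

February 10, 1606

+365 (one year) → Dec 7, 1603 (796 left).
+366 (one year; includes Feb 29, 1604) → Dec 7, 1604 (430 left).
+365 (one year) → Dec 7, 1605 (65 left).
Dec has 31 days: +25 → Jan 1, 1606 (40 left).
Jan has 31 days: +31 → Feb 1, 1606 (9 left).
+9 → Feb 10, 1606.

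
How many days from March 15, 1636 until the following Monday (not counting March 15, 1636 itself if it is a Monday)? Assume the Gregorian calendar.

2

Mar 15, 1636 is a Saturday.
From Saturday to the next Monday is 2 days.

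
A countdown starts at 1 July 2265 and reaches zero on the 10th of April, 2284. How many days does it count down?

Jul 1, 2265 → Jul 1, 2266: 365 days.
Jul 1, 2266 → Jul 1, 2267: 365 days.
Jul 1, 2267 → Jul 1, 2268: 366 days (Feb 29, 2268 is in that span).
Jul 1, 2268 → Jul 1, 2269: 365 days.
Jul 1, 2269 → Jul 1, 2270: 365 days.
Jul 1, 2270 → Jul 1, 2271: 365 days.
Jul 1, 2271 → Jul 1, 2272: 366 days (Feb 29, 2272 is in that span).
Jul 1, 2272 → Jul 1, 2273: 365 days.
Jul 1, 2273 → Jul 1, 2274: 365 days.
Jul 1, 2274 → Jul 1, 2275: 365 days.
Jul 1, 2275 → Jul 1, 2276: 366 days (Feb 29, 2276 is in that span).
Jul 1, 2276 → Jul 1, 2277: 365 days.
Jul 1, 2277 → Jul 1, 2278: 365 days.
Jul 1, 2278 → Jul 1, 2279: 365 days.
Jul 1, 2279 → Jul 1, 2280: 366 days (Feb 29, 2280 is in that span).
Jul 1, 2280 → Jul 1, 2281: 365 days.
Jul 1, 2281 → Jul 1, 2282: 365 days.
Jul 1, 2282 → Jul 1, 2283: 365 days.
Jul 1, 2283 → Aug 1, 2283: 31 days (July has 31).
Aug 1, 2283 → Sep 1, 2283: 31 days (August has 31).
Sep 1, 2283 → Oct 1, 2283: 30 days (September has 30).
Oct 1, 2283 → Nov 1, 2283: 31 days (October has 31).
Nov 1, 2283 → Dec 1, 2283: 30 days (November has 30).
Dec 1, 2283 → Jan 1, 2284: 31 days (December has 31).
Jan 1, 2284 → Feb 1, 2284: 31 days (January has 31).
Feb 1, 2284 → Mar 1, 2284: 29 days (February has 29).
Mar 1, 2284 → Apr 1, 2284: 31 days (March has 31).
Apr 1, 2284 → Apr 10, 2284: 9 days.
Total: 6858 days.

6858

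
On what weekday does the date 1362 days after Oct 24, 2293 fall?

Saturday

First find the weekday of Oct 24, 2293. Doomsday rule: the anchor day for the 2200s is Friday. For year 93: 93÷12 = 7 r 9, and 9÷4 = 2, so 7+9+2 = 18.
Friday + 18 ≡ Tuesday — that's 2293's doomsday.
In October the doomsday date is Oct 10.
Oct 24 is 14 days after Oct 10; 14 mod 7 = 0, so Tuesday + 0 = Tuesday.
1362 mod 7 = 4, so 1362 days after a Tuesday is Tuesday + 4 = Saturday.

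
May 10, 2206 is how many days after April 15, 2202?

Apr 15, 2202 → Apr 15, 2203: 365 days.
Apr 15, 2203 → Apr 15, 2204: 366 days (Feb 29, 2204 is in that span).
Apr 15, 2204 → Apr 15, 2205: 365 days.
Apr 15, 2205 → May 15, 2205: 30 days (April has 30).
May 15, 2205 → Jun 15, 2205: 31 days (May has 31).
Jun 15, 2205 → Jul 15, 2205: 30 days (June has 30).
Jul 15, 2205 → Aug 15, 2205: 31 days (July has 31).
Aug 15, 2205 → Sep 15, 2205: 31 days (August has 31).
Sep 15, 2205 → Oct 15, 2205: 30 days (September has 30).
Oct 15, 2205 → Nov 15, 2205: 31 days (October has 31).
Nov 15, 2205 → Dec 15, 2205: 30 days (November has 30).
Dec 15, 2205 → Jan 15, 2206: 31 days (December has 31).
Jan 15, 2206 → Feb 15, 2206: 31 days (January has 31).
Feb 15, 2206 → Mar 15, 2206: 28 days (February has 28).
Mar 15, 2206 → Apr 15, 2206: 31 days (March has 31).
Apr 15, 2206 → May 10, 2206: 25 days.
Total: 1486 days.

1486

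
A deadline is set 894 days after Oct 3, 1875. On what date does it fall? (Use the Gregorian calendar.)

+366 (one year; includes Feb 29, 1876) → Oct 3, 1876 (528 left).
+365 (one year) → Oct 3, 1877 (163 left).
Oct has 31 days: +29 → Nov 1, 1877 (134 left).
Nov has 30 days: +30 → Dec 1, 1877 (104 left).
Dec has 31 days: +31 → Jan 1, 1878 (73 left).
Jan has 31 days: +31 → Feb 1, 1878 (42 left).
Feb has 28 days: +28 → Mar 1, 1878 (14 left).
+14 → Mar 15, 1878.

March 15, 1878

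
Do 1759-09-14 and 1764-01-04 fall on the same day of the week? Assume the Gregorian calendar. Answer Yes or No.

From Sep 14, 1759 to Jan 4, 1764 is 1573 days.
1573 mod 7 = 5, so they are different weekdays.
(Sep 14, 1759 is a Friday; Jan 4, 1764 is a Wednesday.)

No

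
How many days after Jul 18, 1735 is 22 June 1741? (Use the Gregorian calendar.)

Jul 18, 1735 → Jul 18, 1736: 366 days (Feb 29, 1736 is in that span).
Jul 18, 1736 → Jul 18, 1737: 365 days.
Jul 18, 1737 → Jul 18, 1738: 365 days.
Jul 18, 1738 → Jul 18, 1739: 365 days.
Jul 18, 1739 → Jul 18, 1740: 366 days (Feb 29, 1740 is in that span).
Jul 18, 1740 → Aug 18, 1740: 31 days (July has 31).
Aug 18, 1740 → Sep 18, 1740: 31 days (August has 31).
Sep 18, 1740 → Oct 18, 1740: 30 days (September has 30).
Oct 18, 1740 → Nov 18, 1740: 31 days (October has 31).
Nov 18, 1740 → Dec 18, 1740: 30 days (November has 30).
Dec 18, 1740 → Jan 18, 1741: 31 days (December has 31).
Jan 18, 1741 → Feb 18, 1741: 31 days (January has 31).
Feb 18, 1741 → Mar 18, 1741: 28 days (February has 28).
Mar 18, 1741 → Apr 18, 1741: 31 days (March has 31).
Apr 18, 1741 → May 18, 1741: 30 days (April has 30).
May 18, 1741 → Jun 18, 1741: 31 days (May has 31).
Jun 18, 1741 → Jun 22, 1741: 4 days.
Total: 2166 days.

2166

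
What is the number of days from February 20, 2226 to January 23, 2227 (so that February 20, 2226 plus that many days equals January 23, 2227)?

337

Feb 20, 2226 → Mar 20, 2226: 28 days (February has 28).
Mar 20, 2226 → Apr 20, 2226: 31 days (March has 31).
Apr 20, 2226 → May 20, 2226: 30 days (April has 30).
May 20, 2226 → Jun 20, 2226: 31 days (May has 31).
Jun 20, 2226 → Jul 20, 2226: 30 days (June has 30).
Jul 20, 2226 → Aug 20, 2226: 31 days (July has 31).
Aug 20, 2226 → Sep 20, 2226: 31 days (August has 31).
Sep 20, 2226 → Oct 20, 2226: 30 days (September has 30).
Oct 20, 2226 → Nov 20, 2226: 31 days (October has 31).
Nov 20, 2226 → Dec 20, 2226: 30 days (November has 30).
Dec 20, 2226 → Jan 20, 2227: 31 days (December has 31).
Jan 20, 2227 → Jan 23, 2227: 3 days.
Total: 337 days.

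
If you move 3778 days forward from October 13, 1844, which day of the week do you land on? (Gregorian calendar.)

Oct 13, 1844 is a Sunday.
3778 mod 7 = 5, so 3778 days after a Sunday is Sunday + 5 = Friday.

Friday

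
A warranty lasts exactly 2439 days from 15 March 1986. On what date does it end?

+365 (one year) → Mar 15, 1987 (2074 left).
+366 (one year; includes Feb 29, 1988) → Mar 15, 1988 (1708 left).
+365 (one year) → Mar 15, 1989 (1343 left).
+365 (one year) → Mar 15, 1990 (978 left).
+365 (one year) → Mar 15, 1991 (613 left).
+366 (one year; includes Feb 29, 1992) → Mar 15, 1992 (247 left).
Mar has 31 days: +17 → Apr 1, 1992 (230 left).
Apr has 30 days: +30 → May 1, 1992 (200 left).
May has 31 days: +31 → Jun 1, 1992 (169 left).
Jun has 30 days: +30 → Jul 1, 1992 (139 left).
Jul has 31 days: +31 → Aug 1, 1992 (108 left).
Aug has 31 days: +31 → Sep 1, 1992 (77 left).
Sep has 30 days: +30 → Oct 1, 1992 (47 left).
Oct has 31 days: +31 → Nov 1, 1992 (16 left).
+16 → Nov 17, 1992.

November 17, 1992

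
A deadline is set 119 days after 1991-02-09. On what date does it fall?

June 8, 1991

Feb has 28 days: +20 → Mar 1, 1991 (99 left).
Mar has 31 days: +31 → Apr 1, 1991 (68 left).
Apr has 30 days: +30 → May 1, 1991 (38 left).
May has 31 days: +31 → Jun 1, 1991 (7 left).
+7 → Jun 8, 1991.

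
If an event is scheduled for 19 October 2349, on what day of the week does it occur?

Wednesday

Doomsday rule: the anchor day for the 2300s is Wednesday. For year 49: 49÷12 = 4 r 1, and 1÷4 = 0, so 4+1+0 = 5.
Wednesday + 5 ≡ Monday — that's 2349's doomsday.
In October the doomsday date is Oct 10.
Oct 19 is 9 days after Oct 10; 9 mod 7 = 2, so Monday + 2 = Wednesday.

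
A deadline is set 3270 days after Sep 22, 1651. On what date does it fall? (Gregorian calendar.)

+366 (one year; includes Feb 29, 1652) → Sep 22, 1652 (2904 left).
+365 (one year) → Sep 22, 1653 (2539 left).
+365 (one year) → Sep 22, 1654 (2174 left).
+365 (one year) → Sep 22, 1655 (1809 left).
+366 (one year; includes Feb 29, 1656) → Sep 22, 1656 (1443 left).
+365 (one year) → Sep 22, 1657 (1078 left).
+365 (one year) → Sep 22, 1658 (713 left).
+365 (one year) → Sep 22, 1659 (348 left).
Sep has 30 days: +9 → Oct 1, 1659 (339 left).
Oct has 31 days: +31 → Nov 1, 1659 (308 left).
Nov has 30 days: +30 → Dec 1, 1659 (278 left).
Dec has 31 days: +31 → Jan 1, 1660 (247 left).
Jan has 31 days: +31 → Feb 1, 1660 (216 left).
Feb has 29 days: +29 → Mar 1, 1660 (187 left).
Mar has 31 days: +31 → Apr 1, 1660 (156 left).
Apr has 30 days: +30 → May 1, 1660 (126 left).
May has 31 days: +31 → Jun 1, 1660 (95 left).
Jun has 30 days: +30 → Jul 1, 1660 (65 left).
Jul has 31 days: +31 → Aug 1, 1660 (34 left).
Aug has 31 days: +31 → Sep 1, 1660 (3 left).
+3 → Sep 4, 1660.

September 4, 1660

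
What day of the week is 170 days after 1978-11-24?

First find the weekday of Nov 24, 1978. Doomsday rule: the anchor day for the 1900s is Wednesday. For year 78: 78÷12 = 6 r 6, and 6÷4 = 1, so 6+6+1 = 13.
Wednesday + 13 ≡ Tuesday — that's 1978's doomsday.
In November the doomsday date is Nov 7.
Nov 24 is 17 days after Nov 7; 17 mod 7 = 3, so Tuesday + 3 = Friday.
170 mod 7 = 2, so 170 days after a Friday is Friday + 2 = Sunday.

Sunday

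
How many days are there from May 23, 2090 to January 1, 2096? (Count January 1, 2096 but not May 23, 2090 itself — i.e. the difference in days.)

2049

May 23, 2090 → May 23, 2091: 365 days.
May 23, 2091 → May 23, 2092: 366 days (Feb 29, 2092 is in that span).
May 23, 2092 → May 23, 2093: 365 days.
May 23, 2093 → May 23, 2094: 365 days.
May 23, 2094 → May 23, 2095: 365 days.
May 23, 2095 → Jun 23, 2095: 31 days (May has 31).
Jun 23, 2095 → Jul 23, 2095: 30 days (June has 30).
Jul 23, 2095 → Aug 23, 2095: 31 days (July has 31).
Aug 23, 2095 → Sep 23, 2095: 31 days (August has 31).
Sep 23, 2095 → Oct 23, 2095: 30 days (September has 30).
Oct 23, 2095 → Nov 23, 2095: 31 days (October has 31).
Nov 23, 2095 → Dec 23, 2095: 30 days (November has 30).
Dec 23, 2095 → Jan 1, 2096: 9 days.
Total: 2049 days.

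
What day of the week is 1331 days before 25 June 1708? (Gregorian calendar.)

Sunday

First find the weekday of Jun 25, 1708. Doomsday rule: the anchor day for the 1700s is Sunday. For year 08: 8÷12 = 0 r 8, and 8÷4 = 2, so 0+8+2 = 10.
Sunday + 10 ≡ Wednesday — that's 1708's doomsday.
In June the doomsday date is Jun 6.
Jun 25 is 19 days after Jun 6; 19 mod 7 = 5, so Wednesday + 5 = Monday.
1331 mod 7 = 1, so 1331 days before a Monday is Monday − 1 = Sunday.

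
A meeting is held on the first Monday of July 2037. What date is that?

July 1, 2037 is a Wednesday.
The first Monday is therefore July 6 (5 days later).

July 6, 2037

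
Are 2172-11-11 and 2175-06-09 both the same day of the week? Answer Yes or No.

No

From Nov 11, 2172 to Jun 9, 2175 is 940 days.
940 mod 7 = 2, so they are different weekdays.
(Nov 11, 2172 is a Wednesday; Jun 9, 2175 is a Friday.)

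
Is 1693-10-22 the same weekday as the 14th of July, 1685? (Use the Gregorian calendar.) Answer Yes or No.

From Jul 14, 1685 to Oct 22, 1693 is 3022 days.
3022 mod 7 = 5, so they are different weekdays.
(Jul 14, 1685 is a Saturday; Oct 22, 1693 is a Thursday.)

No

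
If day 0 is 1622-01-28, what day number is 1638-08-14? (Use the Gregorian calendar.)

Jan 28, 1622 → Jan 28, 1623: 365 days.
Jan 28, 1623 → Jan 28, 1624: 365 days.
Jan 28, 1624 → Jan 28, 1625: 366 days (Feb 29, 1624 is in that span).
Jan 28, 1625 → Jan 28, 1626: 365 days.
Jan 28, 1626 → Jan 28, 1627: 365 days.
Jan 28, 1627 → Jan 28, 1628: 365 days.
Jan 28, 1628 → Jan 28, 1629: 366 days (Feb 29, 1628 is in that span).
Jan 28, 1629 → Jan 28, 1630: 365 days.
Jan 28, 1630 → Jan 28, 1631: 365 days.
Jan 28, 1631 → Jan 28, 1632: 365 days.
Jan 28, 1632 → Jan 28, 1633: 366 days (Feb 29, 1632 is in that span).
Jan 28, 1633 → Jan 28, 1634: 365 days.
Jan 28, 1634 → Jan 28, 1635: 365 days.
Jan 28, 1635 → Jan 28, 1636: 365 days.
Jan 28, 1636 → Jan 28, 1637: 366 days (Feb 29, 1636 is in that span).
Jan 28, 1637 → Jan 28, 1638: 365 days.
Jan 28, 1638 → Feb 28, 1638: 31 days (January has 31).
Feb 28, 1638 → Mar 28, 1638: 28 days (February has 28).
Mar 28, 1638 → Apr 28, 1638: 31 days (March has 31).
Apr 28, 1638 → May 28, 1638: 30 days (April has 30).
May 28, 1638 → Jun 28, 1638: 31 days (May has 31).
Jun 28, 1638 → Jul 28, 1638: 30 days (June has 30).
Jul 28, 1638 → Aug 14, 1638: 17 days.
Total: 6042 days.

6042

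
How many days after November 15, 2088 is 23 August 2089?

281

Nov 15, 2088 → Dec 15, 2088: 30 days (November has 30).
Dec 15, 2088 → Jan 15, 2089: 31 days (December has 31).
Jan 15, 2089 → Feb 15, 2089: 31 days (January has 31).
Feb 15, 2089 → Mar 15, 2089: 28 days (February has 28).
Mar 15, 2089 → Apr 15, 2089: 31 days (March has 31).
Apr 15, 2089 → May 15, 2089: 30 days (April has 30).
May 15, 2089 → Jun 15, 2089: 31 days (May has 31).
Jun 15, 2089 → Jul 15, 2089: 30 days (June has 30).
Jul 15, 2089 → Aug 15, 2089: 31 days (July has 31).
Aug 15, 2089 → Aug 23, 2089: 8 days.
Total: 281 days.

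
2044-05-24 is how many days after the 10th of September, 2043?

Sep 10, 2043 → Oct 10, 2043: 30 days (September has 30).
Oct 10, 2043 → Nov 10, 2043: 31 days (October has 31).
Nov 10, 2043 → Dec 10, 2043: 30 days (November has 30).
Dec 10, 2043 → Jan 10, 2044: 31 days (December has 31).
Jan 10, 2044 → Feb 10, 2044: 31 days (January has 31).
Feb 10, 2044 → Mar 10, 2044: 29 days (February has 29).
Mar 10, 2044 → Apr 10, 2044: 31 days (March has 31).
Apr 10, 2044 → May 10, 2044: 30 days (April has 30).
May 10, 2044 → May 24, 2044: 14 days.
Total: 257 days.

257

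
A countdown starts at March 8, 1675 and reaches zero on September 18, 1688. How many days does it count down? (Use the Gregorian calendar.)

4943

Mar 8, 1675 → Mar 8, 1676: 366 days (Feb 29, 1676 is in that span).
Mar 8, 1676 → Mar 8, 1677: 365 days.
Mar 8, 1677 → Mar 8, 1678: 365 days.
Mar 8, 1678 → Mar 8, 1679: 365 days.
Mar 8, 1679 → Mar 8, 1680: 366 days (Feb 29, 1680 is in that span).
Mar 8, 1680 → Mar 8, 1681: 365 days.
Mar 8, 1681 → Mar 8, 1682: 365 days.
Mar 8, 1682 → Mar 8, 1683: 365 days.
Mar 8, 1683 → Mar 8, 1684: 366 days (Feb 29, 1684 is in that span).
Mar 8, 1684 → Mar 8, 1685: 365 days.
Mar 8, 1685 → Mar 8, 1686: 365 days.
Mar 8, 1686 → Mar 8, 1687: 365 days.
Mar 8, 1687 → Mar 8, 1688: 366 days (Feb 29, 1688 is in that span).
Mar 8, 1688 → Apr 8, 1688: 31 days (March has 31).
Apr 8, 1688 → May 8, 1688: 30 days (April has 30).
May 8, 1688 → Jun 8, 1688: 31 days (May has 31).
Jun 8, 1688 → Jul 8, 1688: 30 days (June has 30).
Jul 8, 1688 → Aug 8, 1688: 31 days (July has 31).
Aug 8, 1688 → Sep 8, 1688: 31 days (August has 31).
Sep 8, 1688 → Sep 18, 1688: 10 days.
Total: 4943 days.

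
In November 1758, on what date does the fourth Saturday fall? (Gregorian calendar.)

November 1, 1758 is a Wednesday.
The first Saturday is therefore November 4 (3 days later).
The fourth Saturday is 4 + 3×7 = November 25.

November 25, 1758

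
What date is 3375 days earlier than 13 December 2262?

−365 (one year) → Dec 13, 2261 (3010 left).
−365 (one year) → Dec 13, 2260 (2645 left).
−366 (one year; includes Feb 29, 2260) → Dec 13, 2259 (2279 left).
−365 (one year) → Dec 13, 2258 (1914 left).
−365 (one year) → Dec 13, 2257 (1549 left).
−365 (one year) → Dec 13, 2256 (1184 left).
−366 (one year; includes Feb 29, 2256) → Dec 13, 2255 (818 left).
−365 (one year) → Dec 13, 2254 (453 left).
−365 (one year) → Dec 13, 2253 (88 left).
−13 → Nov 30, 2253 (end of Nov, 30 days; 75 left).
−30 → Oct 31, 2253 (end of Oct, 31 days; 45 left).
−31 → Sep 30, 2253 (end of Sep, 30 days; 14 left).
−14 → Sep 16, 2253.

September 16, 2253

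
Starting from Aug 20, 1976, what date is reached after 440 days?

+365 (one year) → Aug 20, 1977 (75 left).
Aug has 31 days: +12 → Sep 1, 1977 (63 left).
Sep has 30 days: +30 → Oct 1, 1977 (33 left).
Oct has 31 days: +31 → Nov 1, 1977 (2 left).
+2 → Nov 3, 1977.

November 3, 1977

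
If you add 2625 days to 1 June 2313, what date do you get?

August 8, 2320

+365 (one year) → Jun 1, 2314 (2260 left).
+365 (one year) → Jun 1, 2315 (1895 left).
+366 (one year; includes Feb 29, 2316) → Jun 1, 2316 (1529 left).
+365 (one year) → Jun 1, 2317 (1164 left).
+365 (one year) → Jun 1, 2318 (799 left).
+365 (one year) → Jun 1, 2319 (434 left).
+366 (one year; includes Feb 29, 2320) → Jun 1, 2320 (68 left).
Jun has 30 days: +30 → Jul 1, 2320 (38 left).
Jul has 31 days: +31 → Aug 1, 2320 (7 left).
+7 → Aug 8, 2320.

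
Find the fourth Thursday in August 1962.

August 1, 1962 is a Wednesday.
The first Thursday is therefore August 2 (1 days later).
The fourth Thursday is 2 + 3×7 = August 23.

August 23, 1962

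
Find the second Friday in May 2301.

May 10, 2301

May 1, 2301 is a Wednesday.
The first Friday is therefore May 3 (2 days later).
The second Friday is 3 + 1×7 = May 10.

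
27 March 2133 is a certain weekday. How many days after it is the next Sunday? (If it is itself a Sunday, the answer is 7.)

Mar 27, 2133 is a Friday.
From Friday to the next Sunday is 2 days.

2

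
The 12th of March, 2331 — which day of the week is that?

Thursday

Doomsday rule: the anchor day for the 2300s is Wednesday. For year 31: 31÷12 = 2 r 7, and 7÷4 = 1, so 2+7+1 = 10.
Wednesday + 10 ≡ Saturday — that's 2331's doomsday.
In March the doomsday date is Mar 14.
Mar 12 is 2 days before Mar 14; 2 mod 7 = 2, so Saturday − 2 = Thursday.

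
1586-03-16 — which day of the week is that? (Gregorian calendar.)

Sunday

Doomsday rule: the anchor day for the 1500s is Wednesday. For year 86: 86÷12 = 7 r 2, and 2÷4 = 0, so 7+2+0 = 9.
Wednesday + 9 ≡ Friday — that's 1586's doomsday.
In March the doomsday date is Mar 14.
Mar 16 is 2 days after Mar 14; 2 mod 7 = 2, so Friday + 2 = Sunday.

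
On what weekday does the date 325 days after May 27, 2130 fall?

Tuesday

May 27, 2130 is a Saturday.
325 mod 7 = 3, so 325 days after a Saturday is Saturday + 3 = Tuesday.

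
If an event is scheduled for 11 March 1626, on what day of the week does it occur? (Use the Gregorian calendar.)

Doomsday rule: the anchor day for the 1600s is Tuesday. For year 26: 26÷12 = 2 r 2, and 2÷4 = 0, so 2+2+0 = 4.
Tuesday + 4 ≡ Saturday — that's 1626's doomsday.
In March the doomsday date is Mar 14.
Mar 11 is 3 days before Mar 14; 3 mod 7 = 3, so Saturday − 3 = Wednesday.

Wednesday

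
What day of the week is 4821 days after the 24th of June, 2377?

Wednesday

Jun 24, 2377 is a Friday.
4821 mod 7 = 5, so 4821 days after a Friday is Friday + 5 = Wednesday.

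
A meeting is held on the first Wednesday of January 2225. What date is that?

January 5, 2225

January 1, 2225 is a Saturday.
The first Wednesday is therefore January 5 (4 days later).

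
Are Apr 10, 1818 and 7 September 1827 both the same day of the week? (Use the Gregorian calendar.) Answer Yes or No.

Yes

From Apr 10, 1818 to Sep 7, 1827 is 3437 days.
3437 mod 7 = 0, so they are the same weekday.
(Apr 10, 1818 is a Friday; Sep 7, 1827 is a Friday.)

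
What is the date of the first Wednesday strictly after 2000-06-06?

June 7, 2000

Jun 6, 2000 is a Tuesday.
From Tuesday to the next Wednesday is 1 day.
Jun 6, 2000 + 1 = Jun 7, 2000.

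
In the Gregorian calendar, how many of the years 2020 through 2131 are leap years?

27

Multiples of 4 in [2020,2131]: 28.
Of those, multiples of 100: 1 (not leap unless ÷400).
Multiples of 400: 0.
Leap years = 28 − 1 + 0 = 27.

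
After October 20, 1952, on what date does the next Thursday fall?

Oct 20, 1952 is a Monday.
From Monday to the next Thursday is 3 days.
Oct 20, 1952 + 3 = Oct 23, 1952.

October 23, 1952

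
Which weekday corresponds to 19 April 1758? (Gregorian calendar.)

Wednesday

Doomsday rule: the anchor day for the 1700s is Sunday. For year 58: 58÷12 = 4 r 10, and 10÷4 = 2, so 4+10+2 = 16.
Sunday + 16 ≡ Tuesday — that's 1758's doomsday.
In April the doomsday date is Apr 4.
Apr 19 is 15 days after Apr 4; 15 mod 7 = 1, so Tuesday + 1 = Wednesday.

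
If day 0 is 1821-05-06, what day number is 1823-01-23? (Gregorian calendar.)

May 6, 1821 → May 6, 1822: 365 days.
May 6, 1822 → Jun 6, 1822: 31 days (May has 31).
Jun 6, 1822 → Jul 6, 1822: 30 days (June has 30).
Jul 6, 1822 → Aug 6, 1822: 31 days (July has 31).
Aug 6, 1822 → Sep 6, 1822: 31 days (August has 31).
Sep 6, 1822 → Oct 6, 1822: 30 days (September has 30).
Oct 6, 1822 → Nov 6, 1822: 31 days (October has 31).
Nov 6, 1822 → Dec 6, 1822: 30 days (November has 30).
Dec 6, 1822 → Jan 6, 1823: 31 days (December has 31).
Jan 6, 1823 → Jan 23, 1823: 17 days.
Total: 627 days.

627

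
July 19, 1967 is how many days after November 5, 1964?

986

Nov 5, 1964 → Nov 5, 1965: 365 days.
Nov 5, 1965 → Nov 5, 1966: 365 days.
Nov 5, 1966 → Dec 5, 1966: 30 days (November has 30).
Dec 5, 1966 → Jan 5, 1967: 31 days (December has 31).
Jan 5, 1967 → Feb 5, 1967: 31 days (January has 31).
Feb 5, 1967 → Mar 5, 1967: 28 days (February has 28).
Mar 5, 1967 → Apr 5, 1967: 31 days (March has 31).
Apr 5, 1967 → May 5, 1967: 30 days (April has 30).
May 5, 1967 → Jun 5, 1967: 31 days (May has 31).
Jun 5, 1967 → Jul 5, 1967: 30 days (June has 30).
Jul 5, 1967 → Jul 19, 1967: 14 days.
Total: 986 days.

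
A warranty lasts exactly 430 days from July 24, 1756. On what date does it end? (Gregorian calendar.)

+365 (one year) → Jul 24, 1757 (65 left).
Jul has 31 days: +8 → Aug 1, 1757 (57 left).
Aug has 31 days: +31 → Sep 1, 1757 (26 left).
+26 → Sep 27, 1757.

September 27, 1757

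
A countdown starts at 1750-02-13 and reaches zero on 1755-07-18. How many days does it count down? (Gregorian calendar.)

1981

Feb 13, 1750 → Feb 13, 1751: 365 days.
Feb 13, 1751 → Feb 13, 1752: 365 days.
Feb 13, 1752 → Feb 13, 1753: 366 days (Feb 29, 1752 is in that span).
Feb 13, 1753 → Feb 13, 1754: 365 days.
Feb 13, 1754 → Feb 13, 1755: 365 days.
Feb 13, 1755 → Mar 13, 1755: 28 days (February has 28).
Mar 13, 1755 → Apr 13, 1755: 31 days (March has 31).
Apr 13, 1755 → May 13, 1755: 30 days (April has 30).
May 13, 1755 → Jun 13, 1755: 31 days (May has 31).
Jun 13, 1755 → Jul 13, 1755: 30 days (June has 30).
Jul 13, 1755 → Jul 18, 1755: 5 days.
Total: 1981 days.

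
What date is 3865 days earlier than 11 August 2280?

−366 (one year; includes Feb 29, 2280) → Aug 11, 2279 (3499 left).
−365 (one year) → Aug 11, 2278 (3134 left).
−365 (one year) → Aug 11, 2277 (2769 left).
−365 (one year) → Aug 11, 2276 (2404 left).
−366 (one year; includes Feb 29, 2276) → Aug 11, 2275 (2038 left).
−365 (one year) → Aug 11, 2274 (1673 left).
−365 (one year) → Aug 11, 2273 (1308 left).
−365 (one year) → Aug 11, 2272 (943 left).
−366 (one year; includes Feb 29, 2272) → Aug 11, 2271 (577 left).
−365 (one year) → Aug 11, 2270 (212 left).
−11 → Jul 31, 2270 (end of Jul, 31 days; 201 left).
−31 → Jun 30, 2270 (end of Jun, 30 days; 170 left).
−30 → May 31, 2270 (end of May, 31 days; 140 left).
−31 → Apr 30, 2270 (end of Apr, 30 days; 109 left).
−30 → Mar 31, 2270 (end of Mar, 31 days; 79 left).
−31 → Feb 28, 2270 (end of Feb, 28 days; 48 left).
−28 → Jan 31, 2270 (end of Jan, 31 days; 20 left).
−20 → Jan 11, 2270.

January 11, 2270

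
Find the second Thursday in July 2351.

July 12, 2351

July 1, 2351 is a Sunday.
The first Thursday is therefore July 5 (4 days later).
The second Thursday is 5 + 1×7 = July 12.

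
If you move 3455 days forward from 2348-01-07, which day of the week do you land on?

Sunday

First find the weekday of Jan 7, 2348. Doomsday rule: the anchor day for the 2300s is Wednesday. For year 48: 48÷12 = 4 r 0, and 0÷4 = 0, so 4+0+0 = 4.
Wednesday + 4 ≡ Sunday — that's 2348's doomsday.
In January the doomsday date is Jan 4 (2348 is a leap year (divisible by 4)).
Jan 7 is 3 days after Jan 4; 3 mod 7 = 3, so Sunday + 3 = Wednesday.
3455 mod 7 = 4, so 3455 days after a Wednesday is Wednesday + 4 = Sunday.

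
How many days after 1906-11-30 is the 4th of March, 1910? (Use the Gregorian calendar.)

Nov 30, 1906 → Nov 30, 1907: 365 days.
Nov 30, 1907 → Nov 30, 1908: 366 days (Feb 29, 1908 is in that span).
Nov 30, 1908 → Nov 30, 1909: 365 days.
Nov 30, 1909 → Dec 30, 1909: 30 days (November has 30).
Dec 30, 1909 → Jan 30, 1910: 31 days (December has 31).
Jan 30, 1910 → Feb 28, 1910: 29 days (January has 31).
Feb 28, 1910 → Mar 4, 1910: 4 days.
Total: 1190 days.

1190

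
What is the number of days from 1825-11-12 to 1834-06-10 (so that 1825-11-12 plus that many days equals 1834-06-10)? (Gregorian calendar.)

3132

Nov 12, 1825 → Nov 12, 1826: 365 days.
Nov 12, 1826 → Nov 12, 1827: 365 days.
Nov 12, 1827 → Nov 12, 1828: 366 days (Feb 29, 1828 is in that span).
Nov 12, 1828 → Nov 12, 1829: 365 days.
Nov 12, 1829 → Nov 12, 1830: 365 days.
Nov 12, 1830 → Nov 12, 1831: 365 days.
Nov 12, 1831 → Nov 12, 1832: 366 days (Feb 29, 1832 is in that span).
Nov 12, 1832 → Nov 12, 1833: 365 days.
Nov 12, 1833 → Dec 12, 1833: 30 days (November has 30).
Dec 12, 1833 → Jan 12, 1834: 31 days (December has 31).
Jan 12, 1834 → Feb 12, 1834: 31 days (January has 31).
Feb 12, 1834 → Mar 12, 1834: 28 days (February has 28).
Mar 12, 1834 → Apr 12, 1834: 31 days (March has 31).
Apr 12, 1834 → May 12, 1834: 30 days (April has 30).
May 12, 1834 → Jun 10, 1834: 29 days.
Total: 3132 days.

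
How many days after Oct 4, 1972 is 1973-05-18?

226

Oct 4, 1972 → Nov 4, 1972: 31 days (October has 31).
Nov 4, 1972 → Dec 4, 1972: 30 days (November has 30).
Dec 4, 1972 → Jan 4, 1973: 31 days (December has 31).
Jan 4, 1973 → Feb 4, 1973: 31 days (January has 31).
Feb 4, 1973 → Mar 4, 1973: 28 days (February has 28).
Mar 4, 1973 → Apr 4, 1973: 31 days (March has 31).
Apr 4, 1973 → May 4, 1973: 30 days (April has 30).
May 4, 1973 → May 18, 1973: 14 days.
Total: 226 days.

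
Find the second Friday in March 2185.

March 1, 2185 is a Tuesday.
The first Friday is therefore March 4 (3 days later).
The second Friday is 4 + 1×7 = March 11.

March 11, 2185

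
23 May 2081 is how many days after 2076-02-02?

1937

Feb 2, 2076 → Feb 2, 2077: 366 days (Feb 29, 2076 is in that span).
Feb 2, 2077 → Feb 2, 2078: 365 days.
Feb 2, 2078 → Feb 2, 2079: 365 days.
Feb 2, 2079 → Feb 2, 2080: 365 days.
Feb 2, 2080 → Feb 2, 2081: 366 days (Feb 29, 2080 is in that span).
Feb 2, 2081 → Mar 2, 2081: 28 days (February has 28).
Mar 2, 2081 → Apr 2, 2081: 31 days (March has 31).
Apr 2, 2081 → May 2, 2081: 30 days (April has 30).
May 2, 2081 → May 23, 2081: 21 days.
Total: 1937 days.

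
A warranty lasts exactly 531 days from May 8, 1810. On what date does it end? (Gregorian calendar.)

October 21, 1811

+365 (one year) → May 8, 1811 (166 left).
May has 31 days: +24 → Jun 1, 1811 (142 left).
Jun has 30 days: +30 → Jul 1, 1811 (112 left).
Jul has 31 days: +31 → Aug 1, 1811 (81 left).
Aug has 31 days: +31 → Sep 1, 1811 (50 left).
Sep has 30 days: +30 → Oct 1, 1811 (20 left).
+20 → Oct 21, 1811.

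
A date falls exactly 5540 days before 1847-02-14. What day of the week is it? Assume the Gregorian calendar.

Thursday

First find the weekday of Feb 14, 1847. Doomsday rule: the anchor day for the 1800s is Friday. For year 47: 47÷12 = 3 r 11, and 11÷4 = 2, so 3+11+2 = 16.
Friday + 16 ≡ Sunday — that's 1847's doomsday.
In February the doomsday date is Feb 28 (1847 is not a leap year).
Feb 14 is 14 days before Feb 28; 14 mod 7 = 0, so Sunday − 0 = Sunday.
5540 mod 7 = 3, so 5540 days before a Sunday is Sunday − 3 = Thursday.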